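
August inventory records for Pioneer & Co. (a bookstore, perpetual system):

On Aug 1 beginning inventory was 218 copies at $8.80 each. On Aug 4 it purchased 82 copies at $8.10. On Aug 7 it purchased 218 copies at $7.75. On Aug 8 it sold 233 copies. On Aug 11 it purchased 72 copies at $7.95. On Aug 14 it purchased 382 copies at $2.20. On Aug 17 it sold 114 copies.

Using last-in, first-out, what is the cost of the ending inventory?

Ending inventory = $3,623.10

Aug 8, 233 sold [LIFO — newest first]: 218 @ $7.75 + 15 @ $8.10 = $1,811.00
Aug 17, 114 sold [LIFO — newest first]: 114 @ $2.20 = $250.80
Total COGS = $1,811.00 + $250.80 = $2,061.80
Ending inventory: 218 @ $8.80 + 67 @ $8.10 + 72 @ $7.95 + 268 @ $2.20 = $3,623.10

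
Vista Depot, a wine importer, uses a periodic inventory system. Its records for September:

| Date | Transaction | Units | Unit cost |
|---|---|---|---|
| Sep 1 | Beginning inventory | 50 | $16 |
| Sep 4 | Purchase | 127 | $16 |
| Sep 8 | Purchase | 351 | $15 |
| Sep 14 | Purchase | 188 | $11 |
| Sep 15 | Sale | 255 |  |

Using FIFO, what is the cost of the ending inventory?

Ending inventory = $6,163

Sep 15, 255 sold [FIFO — oldest first]: 50 @ $16 + 127 @ $16 + 78 @ $15 = $4,002
Ending inventory: 273 @ $15 + 188 @ $11 = $6,163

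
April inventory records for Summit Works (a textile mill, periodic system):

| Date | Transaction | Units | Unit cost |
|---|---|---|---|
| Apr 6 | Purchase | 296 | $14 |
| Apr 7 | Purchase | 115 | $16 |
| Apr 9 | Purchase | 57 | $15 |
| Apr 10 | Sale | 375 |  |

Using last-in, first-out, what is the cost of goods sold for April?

COGS = $5,537

Apr 10, 375 sold [LIFO — newest first]: 57 @ $15 + 115 @ $16 + 203 @ $14 = $5,537
Ending inventory: 93 @ $14 = $1,302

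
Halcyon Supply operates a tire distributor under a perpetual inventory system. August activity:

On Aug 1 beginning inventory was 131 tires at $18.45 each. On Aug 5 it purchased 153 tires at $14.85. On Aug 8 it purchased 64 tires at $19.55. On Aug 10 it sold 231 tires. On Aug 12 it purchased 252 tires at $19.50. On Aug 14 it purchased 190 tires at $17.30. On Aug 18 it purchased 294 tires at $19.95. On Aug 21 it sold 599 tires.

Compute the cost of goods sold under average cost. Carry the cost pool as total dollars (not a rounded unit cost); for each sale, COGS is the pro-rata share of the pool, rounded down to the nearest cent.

COGS = $15,223.24

After Aug 1: 131 on hand, pool $2,416.95 (≈ $18.4500 each)
After Aug 5: 284 on hand, pool $4,689.00 (≈ $16.5106 each)
After Aug 8: 348 on hand, pool $5,940.20 (≈ $17.0695 each)
Aug 10, sell 231: 231/348 × $5,940.20 → $3,943.06
After Aug 12: 369 on hand, pool $6,911.14 (≈ $18.7294 each)
After Aug 14: 559 on hand, pool $10,198.14 (≈ $18.2435 each)
After Aug 18: 853 on hand, pool $16,063.44 (≈ $18.8317 each)
Aug 21, sell 599: 599/853 × $16,063.44 → $11,280.18
Total COGS = $3,943.06 + $11,280.18 = $15,223.24
Ending inventory (cost pool remaining) = $4,783.26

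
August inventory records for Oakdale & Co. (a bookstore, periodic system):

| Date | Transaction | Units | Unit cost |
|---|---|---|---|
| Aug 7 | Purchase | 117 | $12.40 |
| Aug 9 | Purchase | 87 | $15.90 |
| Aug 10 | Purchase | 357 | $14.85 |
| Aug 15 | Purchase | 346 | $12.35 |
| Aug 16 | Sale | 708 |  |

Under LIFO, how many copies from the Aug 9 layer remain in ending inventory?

Aug 16, 708 sold [LIFO — newest first]: 346 @ $12.35 + 357 @ $14.85 + 5 @ $15.90 = $9,654.05
Ending inventory: 117 @ $12.40 + 82 @ $15.90 = $2,754.60

82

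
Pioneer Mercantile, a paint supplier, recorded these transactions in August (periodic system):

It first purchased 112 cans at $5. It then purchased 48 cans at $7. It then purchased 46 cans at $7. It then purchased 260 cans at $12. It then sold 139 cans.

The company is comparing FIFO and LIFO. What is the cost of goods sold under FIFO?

COGS = $749

FIFO COGS: 112 @ $5 + 27 @ $7 = $749
LIFO COGS: 139 @ $12 = $1,668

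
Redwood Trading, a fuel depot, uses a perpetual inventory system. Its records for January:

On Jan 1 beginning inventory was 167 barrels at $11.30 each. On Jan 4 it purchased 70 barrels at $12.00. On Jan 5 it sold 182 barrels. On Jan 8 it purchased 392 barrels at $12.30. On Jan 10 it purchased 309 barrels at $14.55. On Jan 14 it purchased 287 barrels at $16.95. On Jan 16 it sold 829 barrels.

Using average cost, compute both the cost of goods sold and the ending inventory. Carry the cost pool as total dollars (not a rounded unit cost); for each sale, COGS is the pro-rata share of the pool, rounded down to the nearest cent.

After Jan 1: 167 on hand, pool $1,887.10 (≈ $11.3000 each)
After Jan 4: 237 on hand, pool $2,727.10 (≈ $11.5068 each)
Jan 5, sell 182: 182/237 × $2,727.10 → $2,094.22
After Jan 8: 447 on hand, pool $5,454.48 (≈ $12.2024 each)
After Jan 10: 756 on hand, pool $9,950.43 (≈ $13.1619 each)
After Jan 14: 1043 on hand, pool $14,815.08 (≈ $14.2043 each)
Jan 16, sell 829: 829/1043 × $14,815.08 → $11,775.36
Total COGS = $2,094.22 + $11,775.36 = $13,869.58
Ending inventory (cost pool remaining) = $3,039.72

COGS = $13,869.58; ending inventory = $3,039.72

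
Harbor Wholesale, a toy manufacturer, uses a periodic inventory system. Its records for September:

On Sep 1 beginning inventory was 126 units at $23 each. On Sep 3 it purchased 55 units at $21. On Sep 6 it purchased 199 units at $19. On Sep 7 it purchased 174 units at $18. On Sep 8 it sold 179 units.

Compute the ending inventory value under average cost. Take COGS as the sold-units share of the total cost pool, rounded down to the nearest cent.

Sep 8, sell 179: 179/554 × $10,966.00 → $3,543.16
Ending inventory (cost pool remaining) = $7,422.84
Check: goods available $10,966.00 = COGS $3,543.16 + ending $7,422.84

Ending inventory = $7,422.84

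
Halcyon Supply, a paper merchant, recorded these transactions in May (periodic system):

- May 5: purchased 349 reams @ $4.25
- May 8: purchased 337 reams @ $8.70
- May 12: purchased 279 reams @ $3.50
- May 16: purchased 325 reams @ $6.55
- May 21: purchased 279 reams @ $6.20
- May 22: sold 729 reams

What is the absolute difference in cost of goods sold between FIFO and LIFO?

$269.60

FIFO COGS: 349 @ $4.25 + 337 @ $8.70 + 43 @ $3.50 = $4,565.65
LIFO COGS: 279 @ $6.20 + 325 @ $6.55 + 125 @ $3.50 = $4,296.05
Difference = |$4,565.65 − $4,296.05| = $269.60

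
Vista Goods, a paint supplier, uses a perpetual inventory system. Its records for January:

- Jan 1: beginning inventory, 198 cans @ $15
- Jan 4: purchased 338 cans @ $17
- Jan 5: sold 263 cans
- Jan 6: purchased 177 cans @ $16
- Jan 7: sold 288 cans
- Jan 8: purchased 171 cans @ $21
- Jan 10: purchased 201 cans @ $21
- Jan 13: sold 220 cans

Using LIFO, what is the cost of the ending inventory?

Jan 5, 263 sold [LIFO — newest first]: 263 @ $17 = $4,471
Jan 7, 288 sold [LIFO — newest first]: 177 @ $16 + 75 @ $17 + 36 @ $15 = $4,647
Jan 13, 220 sold [LIFO — newest first]: 201 @ $21 + 19 @ $21 = $4,620
Total COGS = $4,471 + $4,647 + $4,620 = $13,738
Ending inventory: 162 @ $15 + 152 @ $21 = $5,622
Check: goods available $19,360 = COGS $13,738 + ending $5,622

Ending inventory = $5,622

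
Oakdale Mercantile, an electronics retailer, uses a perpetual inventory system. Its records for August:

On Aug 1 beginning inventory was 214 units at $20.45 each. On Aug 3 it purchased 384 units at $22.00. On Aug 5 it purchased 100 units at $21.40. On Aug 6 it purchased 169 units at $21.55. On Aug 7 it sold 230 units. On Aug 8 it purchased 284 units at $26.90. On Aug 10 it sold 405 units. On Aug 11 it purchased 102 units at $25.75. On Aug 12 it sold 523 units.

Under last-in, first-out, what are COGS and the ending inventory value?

Aug 7, 230 sold [LIFO — newest first]: 169 @ $21.55 + 61 @ $21.40 = $4,947.35
Aug 10, 405 sold [LIFO — newest first]: 284 @ $26.90 + 39 @ $21.40 + 82 @ $22.00 = $10,278.20
Aug 12, 523 sold [LIFO — newest first]: 102 @ $25.75 + 302 @ $22.00 + 119 @ $20.45 = $11,704.05
Total COGS = $4,947.35 + $10,278.20 + $11,704.05 = $26,929.60
Ending inventory: 95 @ $20.45 = $1,942.75
Check: goods available $28,872.35 = COGS $26,929.60 + ending $1,942.75

COGS = $26,929.60; ending inventory = $1,942.75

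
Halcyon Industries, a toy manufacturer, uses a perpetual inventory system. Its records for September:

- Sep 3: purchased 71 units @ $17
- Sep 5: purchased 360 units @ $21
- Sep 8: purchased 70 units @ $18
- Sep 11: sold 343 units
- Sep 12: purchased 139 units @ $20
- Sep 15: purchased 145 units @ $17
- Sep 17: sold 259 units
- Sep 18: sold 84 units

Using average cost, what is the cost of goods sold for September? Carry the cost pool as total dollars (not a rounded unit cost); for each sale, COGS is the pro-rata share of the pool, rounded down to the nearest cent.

COGS = $13,388.93

After Sep 3: 71 on hand, pool $1,207.00 (≈ $17.0000 each)
After Sep 5: 431 on hand, pool $8,767.00 (≈ $20.3411 each)
After Sep 8: 501 on hand, pool $10,027.00 (≈ $20.0140 each)
Sep 11, sell 343: 343/501 × $10,027.00 → $6,864.79
After Sep 12: 297 on hand, pool $5,942.21 (≈ $20.0074 each)
After Sep 15: 442 on hand, pool $8,407.21 (≈ $19.0208 each)
Sep 17, sell 259: 259/442 × $8,407.21 → $4,926.39
Sep 18, sell 84: 84/183 × $3,480.82 → $1,597.75
Total COGS = $6,864.79 + $4,926.39 + $1,597.75 = $13,388.93
Ending inventory (cost pool remaining) = $1,883.07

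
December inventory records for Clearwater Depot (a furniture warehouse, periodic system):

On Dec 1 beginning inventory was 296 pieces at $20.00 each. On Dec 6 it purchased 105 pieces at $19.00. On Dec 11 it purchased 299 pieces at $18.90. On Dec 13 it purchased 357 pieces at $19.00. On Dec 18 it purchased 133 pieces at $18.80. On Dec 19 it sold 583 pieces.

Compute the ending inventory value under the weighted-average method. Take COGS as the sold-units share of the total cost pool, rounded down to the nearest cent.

Ending inventory = $11,655.17

Dec 19, sell 583: 583/1190 × $22,849.50 → $11,194.33
Ending inventory (cost pool remaining) = $11,655.17
Check: goods available $22,849.50 = COGS $11,194.33 + ending $11,655.17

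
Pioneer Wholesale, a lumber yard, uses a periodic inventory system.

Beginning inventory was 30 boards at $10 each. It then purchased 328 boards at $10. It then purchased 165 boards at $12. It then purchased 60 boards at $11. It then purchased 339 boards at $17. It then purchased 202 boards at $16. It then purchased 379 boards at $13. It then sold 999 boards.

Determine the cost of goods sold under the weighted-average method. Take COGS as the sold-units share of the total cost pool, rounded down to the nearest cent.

Sale 1, sell 999: 999/1503 × $20,142.00 → $13,387.79
Ending inventory (cost pool remaining) = $6,754.21
Check: goods available $20,142.00 = COGS $13,387.79 + ending $6,754.21

COGS = $13,387.79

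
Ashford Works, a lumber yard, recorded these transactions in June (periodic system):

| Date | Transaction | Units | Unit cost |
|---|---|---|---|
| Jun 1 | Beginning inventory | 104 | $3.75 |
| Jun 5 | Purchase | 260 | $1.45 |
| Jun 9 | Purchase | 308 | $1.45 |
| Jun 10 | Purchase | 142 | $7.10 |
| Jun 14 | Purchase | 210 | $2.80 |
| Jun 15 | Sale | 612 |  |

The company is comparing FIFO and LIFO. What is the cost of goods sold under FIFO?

FIFO COGS: 104 @ $3.75 + 260 @ $1.45 + 248 @ $1.45 = $1,126.60
LIFO COGS: 210 @ $2.80 + 142 @ $7.10 + 260 @ $1.45 = $1,973.20

COGS = $1,126.60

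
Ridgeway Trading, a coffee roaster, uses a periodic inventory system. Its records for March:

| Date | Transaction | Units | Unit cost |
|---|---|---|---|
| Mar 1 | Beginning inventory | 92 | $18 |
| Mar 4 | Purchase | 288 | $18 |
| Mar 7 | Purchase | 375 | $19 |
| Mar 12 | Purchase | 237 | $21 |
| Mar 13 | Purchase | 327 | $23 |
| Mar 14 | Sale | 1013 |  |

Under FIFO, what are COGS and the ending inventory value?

Mar 14, 1013 sold [FIFO — oldest first]: 92 @ $18 + 288 @ $18 + 375 @ $19 + 237 @ $21 + 21 @ $23 = $19,425
Ending inventory: 306 @ $23 = $7,038

COGS = $19,425; ending inventory = $7,038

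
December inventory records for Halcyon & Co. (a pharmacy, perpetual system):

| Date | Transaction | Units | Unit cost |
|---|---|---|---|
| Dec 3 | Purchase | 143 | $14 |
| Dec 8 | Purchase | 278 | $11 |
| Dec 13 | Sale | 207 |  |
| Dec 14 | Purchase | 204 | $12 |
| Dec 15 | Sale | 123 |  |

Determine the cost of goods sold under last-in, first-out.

COGS = $3,753

Dec 13, 207 sold [LIFO — newest first]: 207 @ $11 = $2,277
Dec 15, 123 sold [LIFO — newest first]: 123 @ $12 = $1,476
Total COGS = $2,277 + $1,476 = $3,753
Ending inventory: 143 @ $14 + 71 @ $11 + 81 @ $12 = $3,755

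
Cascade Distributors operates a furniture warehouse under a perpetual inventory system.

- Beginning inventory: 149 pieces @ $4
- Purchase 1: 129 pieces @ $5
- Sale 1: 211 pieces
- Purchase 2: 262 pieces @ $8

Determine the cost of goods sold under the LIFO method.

Sale 1 (211) [LIFO — newest first]: 129 @ $5 + 82 @ $4 = $973
Ending inventory: 67 @ $4 + 262 @ $8 = $2,364
Check: goods available $3,337 = COGS $973 + ending $2,364

COGS = $973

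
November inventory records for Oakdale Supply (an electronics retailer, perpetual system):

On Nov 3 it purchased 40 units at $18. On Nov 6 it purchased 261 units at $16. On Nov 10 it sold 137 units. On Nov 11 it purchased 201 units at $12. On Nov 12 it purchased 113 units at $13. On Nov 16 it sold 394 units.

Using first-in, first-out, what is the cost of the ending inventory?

Ending inventory = $1,092

Nov 10, 137 sold [FIFO — oldest first]: 40 @ $18 + 97 @ $16 = $2,272
Nov 16, 394 sold [FIFO — oldest first]: 164 @ $16 + 201 @ $12 + 29 @ $13 = $5,413
Total COGS = $2,272 + $5,413 = $7,685
Ending inventory: 84 @ $13 = $1,092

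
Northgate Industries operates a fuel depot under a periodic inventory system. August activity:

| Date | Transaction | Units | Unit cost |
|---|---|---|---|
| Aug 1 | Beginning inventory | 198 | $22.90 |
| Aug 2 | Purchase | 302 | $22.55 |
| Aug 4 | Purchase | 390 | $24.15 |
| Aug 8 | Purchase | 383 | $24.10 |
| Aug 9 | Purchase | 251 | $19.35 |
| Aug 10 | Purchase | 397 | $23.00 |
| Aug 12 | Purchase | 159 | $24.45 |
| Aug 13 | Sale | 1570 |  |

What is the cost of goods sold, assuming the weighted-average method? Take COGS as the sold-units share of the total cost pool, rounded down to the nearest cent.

COGS = $36,131.51

Aug 13, sell 1570: 1570/2080 × $47,868.50 → $36,131.51
Ending inventory (cost pool remaining) = $11,736.99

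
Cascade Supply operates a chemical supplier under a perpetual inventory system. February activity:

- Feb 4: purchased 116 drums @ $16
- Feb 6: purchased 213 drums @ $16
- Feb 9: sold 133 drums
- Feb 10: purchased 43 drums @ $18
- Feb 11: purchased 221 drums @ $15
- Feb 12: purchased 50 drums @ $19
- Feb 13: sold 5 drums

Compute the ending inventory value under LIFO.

Feb 9, 133 sold [LIFO — newest first]: 133 @ $16 = $2,128
Feb 13, 5 sold [LIFO — newest first]: 5 @ $19 = $95
Total COGS = $2,128 + $95 = $2,223
Ending inventory: 116 @ $16 + 80 @ $16 + 43 @ $18 + 221 @ $15 + 45 @ $19 = $8,080
Check: goods available $10,303 = COGS $2,223 + ending $8,080

Ending inventory = $8,080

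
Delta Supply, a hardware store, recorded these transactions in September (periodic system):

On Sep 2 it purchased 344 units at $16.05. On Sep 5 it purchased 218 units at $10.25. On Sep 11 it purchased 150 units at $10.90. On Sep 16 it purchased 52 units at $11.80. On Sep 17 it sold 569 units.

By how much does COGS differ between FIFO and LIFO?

FIFO COGS: 344 @ $16.05 + 218 @ $10.25 + 7 @ $10.90 = $7,832.00
LIFO COGS: 52 @ $11.80 + 150 @ $10.90 + 218 @ $10.25 + 149 @ $16.05 = $6,874.55
Difference = |$7,832.00 − $6,874.55| = $957.45

$957.45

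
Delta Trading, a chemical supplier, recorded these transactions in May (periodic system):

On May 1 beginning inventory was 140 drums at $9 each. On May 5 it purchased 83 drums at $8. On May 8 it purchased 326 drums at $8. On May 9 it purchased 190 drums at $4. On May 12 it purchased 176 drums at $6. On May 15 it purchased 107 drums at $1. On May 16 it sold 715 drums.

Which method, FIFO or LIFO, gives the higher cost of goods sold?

FIFO

FIFO COGS: 140 @ $9 + 83 @ $8 + 326 @ $8 + 166 @ $4 = $5,196
LIFO COGS: 107 @ $1 + 176 @ $6 + 190 @ $4 + 242 @ $8 = $3,859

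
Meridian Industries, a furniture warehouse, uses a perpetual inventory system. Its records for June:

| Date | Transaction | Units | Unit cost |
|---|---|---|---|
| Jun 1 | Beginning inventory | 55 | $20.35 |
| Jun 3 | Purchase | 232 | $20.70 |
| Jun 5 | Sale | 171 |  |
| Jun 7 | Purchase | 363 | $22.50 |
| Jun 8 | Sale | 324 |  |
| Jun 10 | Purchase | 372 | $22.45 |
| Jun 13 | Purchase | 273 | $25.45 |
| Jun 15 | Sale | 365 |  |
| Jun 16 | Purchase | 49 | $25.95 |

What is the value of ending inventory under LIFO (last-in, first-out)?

Ending inventory = $10,817.00

Jun 5, 171 sold [LIFO — newest first]: 171 @ $20.70 = $3,539.70
Jun 8, 324 sold [LIFO — newest first]: 324 @ $22.50 = $7,290.00
Jun 15, 365 sold [LIFO — newest first]: 273 @ $25.45 + 92 @ $22.45 = $9,013.25
Total COGS = $3,539.70 + $7,290.00 + $9,013.25 = $19,842.95
Ending inventory: 55 @ $20.35 + 61 @ $20.70 + 39 @ $22.50 + 280 @ $22.45 + 49 @ $25.95 = $10,817.00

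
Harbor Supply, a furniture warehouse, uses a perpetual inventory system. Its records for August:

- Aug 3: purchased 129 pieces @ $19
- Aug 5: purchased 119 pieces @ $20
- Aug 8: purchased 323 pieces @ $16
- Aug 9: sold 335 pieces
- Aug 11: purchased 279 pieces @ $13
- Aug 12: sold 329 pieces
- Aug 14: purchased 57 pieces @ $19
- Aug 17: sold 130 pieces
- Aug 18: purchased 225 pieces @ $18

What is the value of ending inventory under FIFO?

Ending inventory = $5,861

Aug 9, 335 sold [FIFO — oldest first]: 129 @ $19 + 119 @ $20 + 87 @ $16 = $6,223
Aug 12, 329 sold [FIFO — oldest first]: 236 @ $16 + 93 @ $13 = $4,985
Aug 17, 130 sold [FIFO — oldest first]: 130 @ $13 = $1,690
Total COGS = $6,223 + $4,985 + $1,690 = $12,898
Ending inventory: 56 @ $13 + 57 @ $19 + 225 @ $18 = $5,861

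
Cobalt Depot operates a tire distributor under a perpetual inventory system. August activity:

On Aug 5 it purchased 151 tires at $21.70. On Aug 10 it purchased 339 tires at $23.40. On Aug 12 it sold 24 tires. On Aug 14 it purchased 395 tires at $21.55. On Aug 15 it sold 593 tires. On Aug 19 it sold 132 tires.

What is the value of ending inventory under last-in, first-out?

Aug 12, 24 sold [LIFO — newest first]: 24 @ $23.40 = $561.60
Aug 15, 593 sold [LIFO — newest first]: 395 @ $21.55 + 198 @ $23.40 = $13,145.45
Aug 19, 132 sold [LIFO — newest first]: 117 @ $23.40 + 15 @ $21.70 = $3,063.30
Total COGS = $561.60 + $13,145.45 + $3,063.30 = $16,770.35
Ending inventory: 136 @ $21.70 = $2,951.20

Ending inventory = $2,951.20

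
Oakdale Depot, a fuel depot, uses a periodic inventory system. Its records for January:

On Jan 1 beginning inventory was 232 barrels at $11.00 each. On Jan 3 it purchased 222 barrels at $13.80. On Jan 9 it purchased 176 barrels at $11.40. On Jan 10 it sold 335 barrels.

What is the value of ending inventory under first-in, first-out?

Ending inventory = $3,648.60

Jan 10, 335 sold [FIFO — oldest first]: 232 @ $11.00 + 103 @ $13.80 = $3,973.40
Ending inventory: 119 @ $13.80 + 176 @ $11.40 = $3,648.60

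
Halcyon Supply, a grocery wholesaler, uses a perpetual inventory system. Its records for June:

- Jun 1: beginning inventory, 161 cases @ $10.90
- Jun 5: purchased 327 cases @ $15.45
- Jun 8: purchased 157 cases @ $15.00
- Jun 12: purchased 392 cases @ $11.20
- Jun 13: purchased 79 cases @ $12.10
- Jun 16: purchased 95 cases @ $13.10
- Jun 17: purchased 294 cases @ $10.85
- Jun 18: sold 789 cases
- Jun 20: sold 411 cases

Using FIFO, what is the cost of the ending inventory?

Ending inventory = $3,334.00

Jun 18, 789 sold [FIFO — oldest first]: 161 @ $10.90 + 327 @ $15.45 + 157 @ $15.00 + 144 @ $11.20 = $10,774.85
Jun 20, 411 sold [FIFO — oldest first]: 248 @ $11.20 + 79 @ $12.10 + 84 @ $13.10 = $4,833.90
Total COGS = $10,774.85 + $4,833.90 = $15,608.75
Ending inventory: 11 @ $13.10 + 294 @ $10.85 = $3,334.00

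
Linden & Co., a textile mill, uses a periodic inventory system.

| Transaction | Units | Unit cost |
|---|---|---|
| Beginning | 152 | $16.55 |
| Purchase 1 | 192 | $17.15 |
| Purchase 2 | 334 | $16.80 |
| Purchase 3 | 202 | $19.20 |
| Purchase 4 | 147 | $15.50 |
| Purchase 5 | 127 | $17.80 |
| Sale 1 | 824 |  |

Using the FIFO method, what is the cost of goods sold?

COGS = $14,222.80

Sale 1 (824) [FIFO — oldest first]: 152 @ $16.55 + 192 @ $17.15 + 334 @ $16.80 + 146 @ $19.20 = $14,222.80
Ending inventory: 56 @ $19.20 + 147 @ $15.50 + 127 @ $17.80 = $5,614.30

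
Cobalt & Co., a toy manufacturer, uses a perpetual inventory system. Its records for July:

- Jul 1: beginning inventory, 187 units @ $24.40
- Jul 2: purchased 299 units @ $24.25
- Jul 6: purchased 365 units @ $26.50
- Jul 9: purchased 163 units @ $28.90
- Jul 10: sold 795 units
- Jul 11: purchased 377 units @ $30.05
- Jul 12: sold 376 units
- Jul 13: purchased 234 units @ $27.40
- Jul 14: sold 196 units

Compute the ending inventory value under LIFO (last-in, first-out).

Ending inventory = $6,410.05

Jul 10, 795 sold [LIFO — newest first]: 163 @ $28.90 + 365 @ $26.50 + 267 @ $24.25 = $20,857.95
Jul 12, 376 sold [LIFO — newest first]: 376 @ $30.05 = $11,298.80
Jul 14, 196 sold [LIFO — newest first]: 196 @ $27.40 = $5,370.40
Total COGS = $20,857.95 + $11,298.80 + $5,370.40 = $37,527.15
Ending inventory: 187 @ $24.40 + 32 @ $24.25 + 1 @ $30.05 + 38 @ $27.40 = $6,410.05
Check: goods available $43,937.20 = COGS $37,527.15 + ending $6,410.05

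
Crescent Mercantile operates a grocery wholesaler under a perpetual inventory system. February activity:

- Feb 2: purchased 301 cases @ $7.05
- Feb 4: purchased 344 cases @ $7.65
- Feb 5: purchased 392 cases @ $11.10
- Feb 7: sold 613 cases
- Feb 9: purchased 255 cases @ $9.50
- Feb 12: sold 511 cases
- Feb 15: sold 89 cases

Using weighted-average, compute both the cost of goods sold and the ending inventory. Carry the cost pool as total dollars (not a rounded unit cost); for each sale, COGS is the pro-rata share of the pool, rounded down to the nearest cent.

COGS = $10,812.36; ending inventory = $714.99

After Feb 2: 301 on hand, pool $2,122.05 (≈ $7.0500 each)
After Feb 4: 645 on hand, pool $4,753.65 (≈ $7.3700 each)
After Feb 5: 1037 on hand, pool $9,104.85 (≈ $8.7800 each)
Feb 7, sell 613: 613/1037 × $9,104.85 → $5,382.13
After Feb 9: 679 on hand, pool $6,145.22 (≈ $9.0504 each)
Feb 12, sell 511: 511/679 × $6,145.22 → $4,624.75
Feb 15, sell 89: 89/168 × $1,520.47 → $805.48
Total COGS = $5,382.13 + $4,624.75 + $805.48 = $10,812.36
Ending inventory (cost pool remaining) = $714.99
Check: goods available $11,527.35 = COGS $10,812.36 + ending $714.99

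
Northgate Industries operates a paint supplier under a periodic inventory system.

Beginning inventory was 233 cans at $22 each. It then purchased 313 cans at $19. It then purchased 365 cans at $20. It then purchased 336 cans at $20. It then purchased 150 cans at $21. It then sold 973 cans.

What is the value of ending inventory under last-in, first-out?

Sale 1 (973) [LIFO — newest first]: 150 @ $21 + 336 @ $20 + 365 @ $20 + 122 @ $19 = $19,488
Ending inventory: 233 @ $22 + 191 @ $19 = $8,755

Ending inventory = $8,755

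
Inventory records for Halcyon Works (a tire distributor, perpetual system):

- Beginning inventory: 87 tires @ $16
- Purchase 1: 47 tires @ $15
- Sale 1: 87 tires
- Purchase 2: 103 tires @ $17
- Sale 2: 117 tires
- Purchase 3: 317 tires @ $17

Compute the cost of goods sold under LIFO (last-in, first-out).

Sale 1 (87) [LIFO — newest first]: 47 @ $15 + 40 @ $16 = $1,345
Sale 2 (117) [LIFO — newest first]: 103 @ $17 + 14 @ $16 = $1,975
Total COGS = $1,345 + $1,975 = $3,320
Ending inventory: 33 @ $16 + 317 @ $17 = $5,917

COGS = $3,320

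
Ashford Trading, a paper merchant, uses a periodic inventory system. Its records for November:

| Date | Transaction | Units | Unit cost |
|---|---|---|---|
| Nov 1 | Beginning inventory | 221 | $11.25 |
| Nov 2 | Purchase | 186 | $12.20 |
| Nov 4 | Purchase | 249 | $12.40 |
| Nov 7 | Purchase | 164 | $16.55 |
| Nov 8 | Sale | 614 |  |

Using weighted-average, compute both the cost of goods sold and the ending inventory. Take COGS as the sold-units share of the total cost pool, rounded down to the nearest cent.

Nov 8, sell 614: 614/820 × $10,557.25 → $7,905.06
Ending inventory (cost pool remaining) = $2,652.19
Check: goods available $10,557.25 = COGS $7,905.06 + ending $2,652.19

COGS = $7,905.06; ending inventory = $2,652.19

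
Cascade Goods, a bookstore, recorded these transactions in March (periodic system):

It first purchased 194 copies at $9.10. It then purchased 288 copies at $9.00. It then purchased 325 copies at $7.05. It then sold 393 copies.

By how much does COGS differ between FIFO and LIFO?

FIFO COGS: 194 @ $9.10 + 199 @ $9.00 = $3,556.40
LIFO COGS: 325 @ $7.05 + 68 @ $9.00 = $2,903.25
Difference = |$3,556.40 − $2,903.25| = $653.15

$653.15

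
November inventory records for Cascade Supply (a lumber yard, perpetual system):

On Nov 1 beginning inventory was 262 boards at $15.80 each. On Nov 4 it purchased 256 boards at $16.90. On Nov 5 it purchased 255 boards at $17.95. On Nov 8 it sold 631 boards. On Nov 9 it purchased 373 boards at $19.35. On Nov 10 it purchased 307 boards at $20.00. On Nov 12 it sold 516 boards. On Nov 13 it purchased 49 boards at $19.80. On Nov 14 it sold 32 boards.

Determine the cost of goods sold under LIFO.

COGS = $21,617.40

Nov 8, 631 sold [LIFO — newest first]: 255 @ $17.95 + 256 @ $16.90 + 120 @ $15.80 = $10,799.65
Nov 12, 516 sold [LIFO — newest first]: 307 @ $20.00 + 209 @ $19.35 = $10,184.15
Nov 14, 32 sold [LIFO — newest first]: 32 @ $19.80 = $633.60
Total COGS = $10,799.65 + $10,184.15 + $633.60 = $21,617.40
Ending inventory: 142 @ $15.80 + 164 @ $19.35 + 17 @ $19.80 = $5,753.60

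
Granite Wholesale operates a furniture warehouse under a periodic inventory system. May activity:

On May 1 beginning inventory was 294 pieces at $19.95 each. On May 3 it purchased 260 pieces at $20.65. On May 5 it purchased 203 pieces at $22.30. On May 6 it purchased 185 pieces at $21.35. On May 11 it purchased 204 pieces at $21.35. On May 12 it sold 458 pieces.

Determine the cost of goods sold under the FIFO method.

COGS = $9,251.90

May 12, 458 sold [FIFO — oldest first]: 294 @ $19.95 + 164 @ $20.65 = $9,251.90
Ending inventory: 96 @ $20.65 + 203 @ $22.30 + 185 @ $21.35 + 204 @ $21.35 = $14,814.45
Check: goods available $24,066.35 = COGS $9,251.90 + ending $14,814.45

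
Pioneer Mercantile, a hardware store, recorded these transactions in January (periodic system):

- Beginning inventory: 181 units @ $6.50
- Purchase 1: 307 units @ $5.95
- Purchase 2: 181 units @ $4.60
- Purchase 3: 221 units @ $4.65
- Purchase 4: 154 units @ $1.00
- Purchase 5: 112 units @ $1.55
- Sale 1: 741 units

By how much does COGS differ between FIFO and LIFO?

$1,548.35

FIFO COGS: 181 @ $6.50 + 307 @ $5.95 + 181 @ $4.60 + 72 @ $4.65 = $4,170.55
LIFO COGS: 112 @ $1.55 + 154 @ $1.00 + 221 @ $4.65 + 181 @ $4.60 + 73 @ $5.95 = $2,622.20
Difference = |$4,170.55 − $2,622.20| = $1,548.35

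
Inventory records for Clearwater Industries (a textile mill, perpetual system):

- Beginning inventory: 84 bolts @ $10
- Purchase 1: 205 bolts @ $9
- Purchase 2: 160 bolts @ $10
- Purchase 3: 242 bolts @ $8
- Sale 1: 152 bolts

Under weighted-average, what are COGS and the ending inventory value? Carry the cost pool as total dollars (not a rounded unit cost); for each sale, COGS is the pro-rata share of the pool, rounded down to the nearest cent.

COGS = $1,368.43; ending inventory = $4,852.57

After Beginning: 84 on hand, pool $840.00 (≈ $10.0000 each)
After Purchase 1: 289 on hand, pool $2,685.00 (≈ $9.2907 each)
After Purchase 2: 449 on hand, pool $4,285.00 (≈ $9.5434 each)
After Purchase 3: 691 on hand, pool $6,221.00 (≈ $9.0029 each)
Sale 1, sell 152: 152/691 × $6,221.00 → $1,368.43
Ending inventory (cost pool remaining) = $4,852.57
Check: goods available $6,221.00 = COGS $1,368.43 + ending $4,852.57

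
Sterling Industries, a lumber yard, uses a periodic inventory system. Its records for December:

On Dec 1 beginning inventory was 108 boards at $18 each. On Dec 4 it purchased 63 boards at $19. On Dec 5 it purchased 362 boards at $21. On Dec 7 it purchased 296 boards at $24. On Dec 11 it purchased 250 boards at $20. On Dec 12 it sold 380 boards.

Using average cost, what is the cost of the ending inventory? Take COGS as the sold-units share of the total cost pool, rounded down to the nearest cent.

Ending inventory = $14,800.80

Dec 12, sell 380: 380/1079 × $22,847.00 → $8,046.20
Ending inventory (cost pool remaining) = $14,800.80
Check: goods available $22,847.00 = COGS $8,046.20 + ending $14,800.80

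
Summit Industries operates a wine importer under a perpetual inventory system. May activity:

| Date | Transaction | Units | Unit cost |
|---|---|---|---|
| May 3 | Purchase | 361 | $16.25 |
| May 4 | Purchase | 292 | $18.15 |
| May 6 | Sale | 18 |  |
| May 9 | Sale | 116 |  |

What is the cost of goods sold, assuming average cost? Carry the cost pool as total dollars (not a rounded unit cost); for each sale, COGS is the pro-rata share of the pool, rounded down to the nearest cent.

COGS = $2,291.34

After May 3: 361 on hand, pool $5,866.25 (≈ $16.2500 each)
After May 4: 653 on hand, pool $11,166.05 (≈ $17.0996 each)
May 6, sell 18: 18/653 × $11,166.05 → $307.79
May 9, sell 116: 116/635 × $10,858.26 → $1,983.55
Total COGS = $307.79 + $1,983.55 = $2,291.34
Ending inventory (cost pool remaining) = $8,874.71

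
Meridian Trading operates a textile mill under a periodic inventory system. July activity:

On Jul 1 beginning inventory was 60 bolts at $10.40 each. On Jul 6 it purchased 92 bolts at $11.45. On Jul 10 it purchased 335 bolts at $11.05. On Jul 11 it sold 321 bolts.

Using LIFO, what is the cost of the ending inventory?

Ending inventory = $1,832.10

Jul 11, 321 sold [LIFO — newest first]: 321 @ $11.05 = $3,547.05
Ending inventory: 60 @ $10.40 + 92 @ $11.45 + 14 @ $11.05 = $1,832.10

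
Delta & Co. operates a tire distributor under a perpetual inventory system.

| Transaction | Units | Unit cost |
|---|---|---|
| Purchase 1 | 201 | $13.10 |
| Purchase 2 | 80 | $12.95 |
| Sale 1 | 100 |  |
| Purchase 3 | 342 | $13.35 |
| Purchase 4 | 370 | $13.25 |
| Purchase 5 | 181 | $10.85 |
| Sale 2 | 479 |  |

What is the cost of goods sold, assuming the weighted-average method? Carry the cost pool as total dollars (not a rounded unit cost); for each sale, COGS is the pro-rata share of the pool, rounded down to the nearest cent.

After Purchase 1: 201 on hand, pool $2,633.10 (≈ $13.1000 each)
After Purchase 2: 281 on hand, pool $3,669.10 (≈ $13.0573 each)
Sale 1, sell 100: 100/281 × $3,669.10 → $1,305.72
After Purchase 3: 523 on hand, pool $6,929.08 (≈ $13.2487 each)
After Purchase 4: 893 on hand, pool $11,831.58 (≈ $13.2492 each)
After Purchase 5: 1074 on hand, pool $13,795.43 (≈ $12.8449 each)
Sale 2, sell 479: 479/1074 × $13,795.43 → $6,152.71
Total COGS = $1,305.72 + $6,152.71 = $7,458.43
Ending inventory (cost pool remaining) = $7,642.72

COGS = $7,458.43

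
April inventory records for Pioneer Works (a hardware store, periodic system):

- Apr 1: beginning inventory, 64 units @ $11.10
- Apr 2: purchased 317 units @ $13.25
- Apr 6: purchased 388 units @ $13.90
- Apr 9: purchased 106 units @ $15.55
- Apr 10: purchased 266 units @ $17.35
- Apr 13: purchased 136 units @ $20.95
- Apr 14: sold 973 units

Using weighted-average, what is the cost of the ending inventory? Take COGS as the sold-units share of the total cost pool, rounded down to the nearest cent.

Ending inventory = $4,622.25

Apr 14, sell 973: 973/1277 × $19,416.45 → $14,794.20
Ending inventory (cost pool remaining) = $4,622.25
Check: goods available $19,416.45 = COGS $14,794.20 + ending $4,622.25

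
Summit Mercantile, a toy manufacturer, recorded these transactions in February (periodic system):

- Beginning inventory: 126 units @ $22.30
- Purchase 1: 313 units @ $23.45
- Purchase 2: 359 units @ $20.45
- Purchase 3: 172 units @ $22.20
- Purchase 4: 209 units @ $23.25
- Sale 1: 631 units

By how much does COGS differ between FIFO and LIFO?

$285.90

FIFO COGS: 126 @ $22.30 + 313 @ $23.45 + 192 @ $20.45 = $14,076.05
LIFO COGS: 209 @ $23.25 + 172 @ $22.20 + 250 @ $20.45 = $13,790.15
Difference = |$14,076.05 − $13,790.15| = $285.90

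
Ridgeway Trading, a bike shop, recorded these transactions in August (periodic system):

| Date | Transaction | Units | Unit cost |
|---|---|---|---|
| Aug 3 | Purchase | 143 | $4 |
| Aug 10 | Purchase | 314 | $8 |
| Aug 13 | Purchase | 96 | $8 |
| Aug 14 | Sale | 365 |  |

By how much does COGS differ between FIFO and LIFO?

FIFO COGS: 143 @ $4 + 222 @ $8 = $2,348
LIFO COGS: 96 @ $8 + 269 @ $8 = $2,920
Difference = |$2,348 − $2,920| = $572

$572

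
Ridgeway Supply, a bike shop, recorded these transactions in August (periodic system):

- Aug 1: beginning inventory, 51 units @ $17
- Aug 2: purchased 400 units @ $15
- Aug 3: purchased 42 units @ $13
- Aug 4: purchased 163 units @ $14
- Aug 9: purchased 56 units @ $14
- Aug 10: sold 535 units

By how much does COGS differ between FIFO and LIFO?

FIFO COGS: 51 @ $17 + 400 @ $15 + 42 @ $13 + 42 @ $14 = $8,001
LIFO COGS: 56 @ $14 + 163 @ $14 + 42 @ $13 + 274 @ $15 = $7,722
Difference = |$8,001 − $7,722| = $279

$279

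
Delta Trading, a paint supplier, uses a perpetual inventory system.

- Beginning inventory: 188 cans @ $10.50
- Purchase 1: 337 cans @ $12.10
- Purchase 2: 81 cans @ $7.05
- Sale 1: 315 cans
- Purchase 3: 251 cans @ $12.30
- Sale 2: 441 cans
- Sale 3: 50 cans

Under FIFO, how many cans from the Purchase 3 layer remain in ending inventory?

51

Sale 1 (315) [FIFO — oldest first]: 188 @ $10.50 + 127 @ $12.10 = $3,510.70
Sale 2 (441) [FIFO — oldest first]: 210 @ $12.10 + 81 @ $7.05 + 150 @ $12.30 = $4,957.05
Sale 3 (50) [FIFO — oldest first]: 50 @ $12.30 = $615.00
Total COGS = $3,510.70 + $4,957.05 + $615.00 = $9,082.75
Ending inventory: 51 @ $12.30 = $627.30
Check: goods available $9,710.05 = COGS $9,082.75 + ending $627.30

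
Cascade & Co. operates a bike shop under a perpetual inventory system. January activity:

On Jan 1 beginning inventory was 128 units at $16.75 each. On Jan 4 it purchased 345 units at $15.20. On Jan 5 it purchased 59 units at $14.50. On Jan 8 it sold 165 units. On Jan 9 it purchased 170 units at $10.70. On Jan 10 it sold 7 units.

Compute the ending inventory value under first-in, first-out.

Ending inventory = $7,249.70

Jan 8, 165 sold [FIFO — oldest first]: 128 @ $16.75 + 37 @ $15.20 = $2,706.40
Jan 10, 7 sold [FIFO — oldest first]: 7 @ $15.20 = $106.40
Total COGS = $2,706.40 + $106.40 = $2,812.80
Ending inventory: 301 @ $15.20 + 59 @ $14.50 + 170 @ $10.70 = $7,249.70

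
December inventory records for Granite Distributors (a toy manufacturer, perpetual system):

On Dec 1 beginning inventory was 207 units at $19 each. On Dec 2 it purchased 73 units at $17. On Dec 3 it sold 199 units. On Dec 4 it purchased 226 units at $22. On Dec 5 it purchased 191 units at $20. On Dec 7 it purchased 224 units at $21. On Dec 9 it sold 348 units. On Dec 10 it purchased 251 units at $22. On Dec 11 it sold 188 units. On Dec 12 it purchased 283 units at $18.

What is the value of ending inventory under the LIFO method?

Dec 3, 199 sold [LIFO — newest first]: 73 @ $17 + 126 @ $19 = $3,635
Dec 9, 348 sold [LIFO — newest first]: 224 @ $21 + 124 @ $20 = $7,184
Dec 11, 188 sold [LIFO — newest first]: 188 @ $22 = $4,136
Total COGS = $3,635 + $7,184 + $4,136 = $14,955
Ending inventory: 81 @ $19 + 226 @ $22 + 67 @ $20 + 63 @ $22 + 283 @ $18 = $14,331
Check: goods available $29,286 = COGS $14,955 + ending $14,331

Ending inventory = $14,331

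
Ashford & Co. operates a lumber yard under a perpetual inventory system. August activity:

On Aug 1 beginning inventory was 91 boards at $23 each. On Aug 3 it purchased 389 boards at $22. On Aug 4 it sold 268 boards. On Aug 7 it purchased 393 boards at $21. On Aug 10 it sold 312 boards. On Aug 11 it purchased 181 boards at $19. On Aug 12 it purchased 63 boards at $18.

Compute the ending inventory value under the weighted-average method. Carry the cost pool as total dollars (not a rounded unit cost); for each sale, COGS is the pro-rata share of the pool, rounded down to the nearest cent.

Ending inventory = $10,848.14

After Aug 1: 91 on hand, pool $2,093.00 (≈ $23.0000 each)
After Aug 3: 480 on hand, pool $10,651.00 (≈ $22.1896 each)
Aug 4, sell 268: 268/480 × $10,651.00 → $5,946.80
After Aug 7: 605 on hand, pool $12,957.20 (≈ $21.4169 each)
Aug 10, sell 312: 312/605 × $12,957.20 → $6,682.06
After Aug 11: 474 on hand, pool $9,714.14 (≈ $20.4940 each)
After Aug 12: 537 on hand, pool $10,848.14 (≈ $20.2014 each)
Total COGS = $5,946.80 + $6,682.06 = $12,628.86
Ending inventory (cost pool remaining) = $10,848.14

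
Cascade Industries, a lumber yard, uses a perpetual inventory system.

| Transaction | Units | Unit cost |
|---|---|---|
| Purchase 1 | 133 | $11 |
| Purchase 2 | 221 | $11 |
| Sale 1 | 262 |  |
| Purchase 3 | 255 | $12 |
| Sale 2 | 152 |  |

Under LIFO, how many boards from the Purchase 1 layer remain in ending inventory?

92

Sale 1 (262) [LIFO — newest first]: 221 @ $11 + 41 @ $11 = $2,882
Sale 2 (152) [LIFO — newest first]: 152 @ $12 = $1,824
Total COGS = $2,882 + $1,824 = $4,706
Ending inventory: 92 @ $11 + 103 @ $12 = $2,248
Check: goods available $6,954 = COGS $4,706 + ending $2,248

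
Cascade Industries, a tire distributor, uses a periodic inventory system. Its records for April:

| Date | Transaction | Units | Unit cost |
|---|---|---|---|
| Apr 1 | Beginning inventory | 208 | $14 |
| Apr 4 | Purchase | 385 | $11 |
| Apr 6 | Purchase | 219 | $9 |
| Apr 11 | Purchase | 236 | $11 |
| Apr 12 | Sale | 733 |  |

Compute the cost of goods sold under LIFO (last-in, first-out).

COGS = $7,625

Apr 12, 733 sold [LIFO — newest first]: 236 @ $11 + 219 @ $9 + 278 @ $11 = $7,625
Ending inventory: 208 @ $14 + 107 @ $11 = $4,089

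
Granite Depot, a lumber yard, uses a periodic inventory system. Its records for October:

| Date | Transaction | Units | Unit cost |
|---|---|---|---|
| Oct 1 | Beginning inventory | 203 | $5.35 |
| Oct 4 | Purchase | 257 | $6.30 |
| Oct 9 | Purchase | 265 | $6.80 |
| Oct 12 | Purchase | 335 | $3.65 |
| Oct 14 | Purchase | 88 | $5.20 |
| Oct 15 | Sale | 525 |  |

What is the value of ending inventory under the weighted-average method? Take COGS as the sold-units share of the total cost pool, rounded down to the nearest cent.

Ending inventory = $3,357.86

Oct 15, sell 525: 525/1148 × $6,187.50 → $2,829.64
Ending inventory (cost pool remaining) = $3,357.86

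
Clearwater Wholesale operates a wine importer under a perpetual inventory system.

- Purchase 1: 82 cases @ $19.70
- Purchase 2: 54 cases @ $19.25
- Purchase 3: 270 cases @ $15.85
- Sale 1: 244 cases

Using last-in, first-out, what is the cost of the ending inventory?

Ending inventory = $3,067.00

Sale 1 (244) [LIFO — newest first]: 244 @ $15.85 = $3,867.40
Ending inventory: 82 @ $19.70 + 54 @ $19.25 + 26 @ $15.85 = $3,067.00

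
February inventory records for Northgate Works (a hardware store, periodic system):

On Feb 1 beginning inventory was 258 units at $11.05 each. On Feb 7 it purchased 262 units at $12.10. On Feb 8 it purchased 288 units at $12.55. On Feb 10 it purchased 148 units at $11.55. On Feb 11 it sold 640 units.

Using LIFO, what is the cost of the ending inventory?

Ending inventory = $3,552.70

Feb 11, 640 sold [LIFO — newest first]: 148 @ $11.55 + 288 @ $12.55 + 204 @ $12.10 = $7,792.20
Ending inventory: 258 @ $11.05 + 58 @ $12.10 = $3,552.70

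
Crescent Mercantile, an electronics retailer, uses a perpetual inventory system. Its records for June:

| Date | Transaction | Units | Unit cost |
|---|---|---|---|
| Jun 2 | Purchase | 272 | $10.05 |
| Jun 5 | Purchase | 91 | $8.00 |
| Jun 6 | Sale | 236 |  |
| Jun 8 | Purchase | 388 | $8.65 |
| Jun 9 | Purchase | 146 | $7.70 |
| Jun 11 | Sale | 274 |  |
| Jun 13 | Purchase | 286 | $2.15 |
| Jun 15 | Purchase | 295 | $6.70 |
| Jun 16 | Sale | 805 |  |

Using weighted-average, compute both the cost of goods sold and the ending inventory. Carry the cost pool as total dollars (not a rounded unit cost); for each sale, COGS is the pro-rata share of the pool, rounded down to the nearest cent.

After Jun 2: 272 on hand, pool $2,733.60 (≈ $10.0500 each)
After Jun 5: 363 on hand, pool $3,461.60 (≈ $9.5361 each)
Jun 6, sell 236: 236/363 × $3,461.60 → $2,250.51
After Jun 8: 515 on hand, pool $4,567.29 (≈ $8.8685 each)
After Jun 9: 661 on hand, pool $5,691.49 (≈ $8.6104 each)
Jun 11, sell 274: 274/661 × $5,691.49 → $2,359.25
After Jun 13: 673 on hand, pool $3,947.14 (≈ $5.8650 each)
After Jun 15: 968 on hand, pool $5,923.64 (≈ $6.1195 each)
Jun 16, sell 805: 805/968 × $5,923.64 → $4,926.16
Total COGS = $2,250.51 + $2,359.25 + $4,926.16 = $9,535.92
Ending inventory (cost pool remaining) = $997.48

COGS = $9,535.92; ending inventory = $997.48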